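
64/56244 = 16/14061 = 0.00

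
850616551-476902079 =373714472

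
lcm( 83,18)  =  1494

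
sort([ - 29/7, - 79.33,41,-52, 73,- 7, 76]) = [ - 79.33, - 52,-7,  -  29/7 , 41,73, 76] 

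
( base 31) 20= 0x3e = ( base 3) 2022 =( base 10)62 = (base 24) 2E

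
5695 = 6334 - 639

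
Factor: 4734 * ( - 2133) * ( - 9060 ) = 2^3*3^6*5^1*79^1 * 151^1*263^1 = 91484455320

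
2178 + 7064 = 9242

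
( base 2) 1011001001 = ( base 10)713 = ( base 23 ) 180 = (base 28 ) PD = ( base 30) nn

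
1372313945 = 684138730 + 688175215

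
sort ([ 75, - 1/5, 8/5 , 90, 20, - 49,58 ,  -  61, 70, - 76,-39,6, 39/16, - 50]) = [ - 76,-61, - 50, - 49, - 39 , - 1/5, 8/5,  39/16, 6, 20, 58 , 70 , 75, 90]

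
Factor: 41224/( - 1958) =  - 2^2 * 11^( - 1)*89^(  -  1)* 5153^1 = - 20612/979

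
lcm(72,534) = 6408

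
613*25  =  15325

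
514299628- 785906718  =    -  271607090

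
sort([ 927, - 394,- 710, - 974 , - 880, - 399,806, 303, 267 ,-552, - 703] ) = [ -974, - 880 , - 710, - 703,-552, - 399, - 394, 267,303, 806,927 ]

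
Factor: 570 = 2^1*3^1*5^1*19^1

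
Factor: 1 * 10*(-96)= - 960 = -2^6 * 3^1*5^1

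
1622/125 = 1622/125 = 12.98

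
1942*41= 79622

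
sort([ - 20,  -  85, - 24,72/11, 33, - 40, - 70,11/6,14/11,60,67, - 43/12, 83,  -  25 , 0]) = [ - 85,-70, - 40, - 25,-24 , - 20,-43/12, 0 , 14/11, 11/6, 72/11, 33,60, 67 , 83 ]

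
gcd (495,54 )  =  9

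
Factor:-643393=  - 37^1*17389^1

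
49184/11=49184/11 = 4471.27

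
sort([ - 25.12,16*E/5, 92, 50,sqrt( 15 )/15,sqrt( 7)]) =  [ - 25.12, sqrt(15)/15, sqrt(7),16* E/5, 50, 92] 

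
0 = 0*27953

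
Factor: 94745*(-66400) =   -  6291068000 = -  2^5 * 5^3*7^1*83^1*2707^1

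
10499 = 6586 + 3913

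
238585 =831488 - 592903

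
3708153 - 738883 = 2969270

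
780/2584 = 195/646 = 0.30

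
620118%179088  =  82854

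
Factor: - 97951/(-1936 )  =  2^(-4 )*7^2 * 11^ ( - 2)*1999^1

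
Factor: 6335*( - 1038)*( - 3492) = 2^3*3^3*5^1*7^1*97^1*173^1*181^1 = 22962449160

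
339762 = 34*9993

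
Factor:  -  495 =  - 3^2*5^1 * 11^1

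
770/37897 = 770/37897 = 0.02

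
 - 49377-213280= - 262657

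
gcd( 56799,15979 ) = 1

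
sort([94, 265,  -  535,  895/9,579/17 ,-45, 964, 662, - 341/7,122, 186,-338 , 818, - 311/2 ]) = [-535 , - 338, - 311/2 ,-341/7,-45,  579/17,  94, 895/9, 122, 186 , 265, 662, 818,964 ]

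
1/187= 1/187 = 0.01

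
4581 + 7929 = 12510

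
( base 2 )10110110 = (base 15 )c2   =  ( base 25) 77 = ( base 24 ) 7e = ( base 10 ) 182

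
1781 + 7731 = 9512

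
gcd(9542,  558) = 2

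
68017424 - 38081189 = 29936235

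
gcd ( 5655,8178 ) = 87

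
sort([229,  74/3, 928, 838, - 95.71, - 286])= [ - 286 , - 95.71, 74/3,  229, 838, 928]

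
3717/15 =247+4/5 =247.80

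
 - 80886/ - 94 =40443/47 = 860.49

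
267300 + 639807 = 907107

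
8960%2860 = 380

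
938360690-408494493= 529866197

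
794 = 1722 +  - 928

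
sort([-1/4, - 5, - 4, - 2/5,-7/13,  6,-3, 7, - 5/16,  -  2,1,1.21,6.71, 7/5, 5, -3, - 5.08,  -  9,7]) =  [ - 9,- 5.08, - 5,- 4,  -  3,- 3, - 2, - 7/13, -2/5,- 5/16, -1/4,  1,1.21,  7/5,5, 6,6.71, 7,7 ]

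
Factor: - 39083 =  - 11^2 * 17^1 * 19^1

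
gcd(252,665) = 7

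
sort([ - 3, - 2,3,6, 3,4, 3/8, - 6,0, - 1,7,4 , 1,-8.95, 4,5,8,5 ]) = [ - 8.95,- 6, - 3, - 2 ,-1, 0,3/8,1,3,3,  4,  4, 4,5,5,6,7, 8 ]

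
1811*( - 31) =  - 56141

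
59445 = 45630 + 13815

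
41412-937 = 40475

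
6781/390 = 17 + 151/390 = 17.39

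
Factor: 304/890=2^3 * 5^( - 1)*19^1*89^ ( - 1)=152/445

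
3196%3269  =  3196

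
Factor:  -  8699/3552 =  - 2^ (- 5)*3^(-1)*37^( - 1)  *8699^1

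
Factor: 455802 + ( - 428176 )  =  27626 = 2^1*19^1* 727^1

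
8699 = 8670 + 29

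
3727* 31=115537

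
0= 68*0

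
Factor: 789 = 3^1*263^1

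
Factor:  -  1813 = -7^2*37^1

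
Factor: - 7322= - 2^1* 7^1 * 523^1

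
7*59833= 418831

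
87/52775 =87/52775 = 0.00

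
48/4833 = 16/1611 =0.01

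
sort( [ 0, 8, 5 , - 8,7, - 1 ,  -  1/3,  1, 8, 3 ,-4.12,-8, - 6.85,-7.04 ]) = [ - 8, - 8,-7.04, - 6.85, - 4.12, - 1 ,-1/3,  0,1, 3 , 5,  7,8,  8 ]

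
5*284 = 1420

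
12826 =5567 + 7259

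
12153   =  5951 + 6202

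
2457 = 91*27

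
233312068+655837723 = 889149791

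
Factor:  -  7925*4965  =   - 39347625 = - 3^1*5^3 * 317^1*331^1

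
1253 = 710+543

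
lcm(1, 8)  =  8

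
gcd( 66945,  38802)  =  3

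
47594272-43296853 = 4297419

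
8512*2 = 17024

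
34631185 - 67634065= -33002880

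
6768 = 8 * 846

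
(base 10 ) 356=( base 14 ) 1B6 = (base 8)544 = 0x164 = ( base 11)2A4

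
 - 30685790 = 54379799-85065589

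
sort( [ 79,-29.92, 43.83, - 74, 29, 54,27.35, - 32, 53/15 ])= [ - 74, - 32, - 29.92,53/15, 27.35, 29,43.83,54,79 ] 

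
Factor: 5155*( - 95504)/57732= -123080780/14433 = -  2^2 * 3^( - 1)*5^1*17^(- 1)*47^1 * 127^1 * 283^( - 1)*1031^1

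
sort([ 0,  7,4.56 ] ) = [ 0, 4.56 , 7]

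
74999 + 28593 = 103592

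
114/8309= 114/8309 = 0.01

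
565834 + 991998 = 1557832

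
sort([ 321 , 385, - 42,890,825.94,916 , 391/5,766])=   [ - 42, 391/5,321,385, 766,  825.94, 890,916 ]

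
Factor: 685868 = 2^2*171467^1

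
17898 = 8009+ 9889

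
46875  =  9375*5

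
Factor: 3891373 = 61^1*63793^1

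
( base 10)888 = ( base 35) PD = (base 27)15o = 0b1101111000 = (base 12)620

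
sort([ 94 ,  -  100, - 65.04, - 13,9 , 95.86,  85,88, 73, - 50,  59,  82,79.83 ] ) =[ - 100, - 65.04,-50, - 13,9 , 59, 73,79.83,82,85, 88,94, 95.86]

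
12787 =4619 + 8168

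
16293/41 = 397 + 16/41 = 397.39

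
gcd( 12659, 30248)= 1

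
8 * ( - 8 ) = -64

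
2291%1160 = 1131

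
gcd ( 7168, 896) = 896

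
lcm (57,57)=57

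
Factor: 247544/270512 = 2^ (  -  1 )*53^( - 1)*97^1 =97/106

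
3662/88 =1831/44=   41.61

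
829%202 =21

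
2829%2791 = 38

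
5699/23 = 5699/23 = 247.78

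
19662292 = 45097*436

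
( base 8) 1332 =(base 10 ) 730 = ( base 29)P5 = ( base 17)28g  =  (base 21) 1DG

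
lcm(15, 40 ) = 120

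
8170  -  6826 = 1344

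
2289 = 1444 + 845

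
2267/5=453 + 2/5  =  453.40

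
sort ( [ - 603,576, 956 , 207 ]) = [-603, 207 , 576,956 ]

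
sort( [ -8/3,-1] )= [ -8/3, - 1 ] 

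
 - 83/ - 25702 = 83/25702= 0.00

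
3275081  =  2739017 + 536064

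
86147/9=86147/9 = 9571.89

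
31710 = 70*453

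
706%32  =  2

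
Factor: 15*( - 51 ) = - 765= - 3^2*5^1*17^1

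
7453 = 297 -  - 7156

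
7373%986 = 471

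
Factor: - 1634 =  - 2^1*19^1*43^1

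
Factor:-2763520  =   - 2^8  *5^1*17^1*127^1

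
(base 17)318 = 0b1101111100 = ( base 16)37C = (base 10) 892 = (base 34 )q8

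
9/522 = 1/58 = 0.02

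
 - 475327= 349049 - 824376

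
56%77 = 56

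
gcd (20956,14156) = 4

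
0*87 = 0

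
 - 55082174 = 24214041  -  79296215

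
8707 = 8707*1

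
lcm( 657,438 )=1314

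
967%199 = 171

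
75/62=1+13/62 = 1.21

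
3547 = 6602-3055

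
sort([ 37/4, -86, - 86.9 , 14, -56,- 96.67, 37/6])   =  [ - 96.67, - 86.9,-86, - 56,37/6, 37/4,14 ] 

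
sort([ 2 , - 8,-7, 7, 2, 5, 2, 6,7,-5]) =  [-8, - 7, - 5, 2,2,  2, 5,  6,7, 7 ] 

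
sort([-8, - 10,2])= [-10,-8,2 ] 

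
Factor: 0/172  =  0^1 = 0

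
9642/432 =22 + 23/72=22.32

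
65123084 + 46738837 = 111861921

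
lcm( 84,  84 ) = 84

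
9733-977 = 8756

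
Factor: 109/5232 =1/48 =2^( - 4)*3^(-1)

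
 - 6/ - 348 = 1/58 = 0.02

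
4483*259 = 1161097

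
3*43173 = 129519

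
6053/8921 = 6053/8921 = 0.68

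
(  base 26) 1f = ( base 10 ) 41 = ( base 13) 32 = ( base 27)1E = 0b101001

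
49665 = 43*1155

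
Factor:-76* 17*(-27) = 2^2*3^3*17^1*19^1 = 34884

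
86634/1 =86634 = 86634.00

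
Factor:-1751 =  - 17^1*103^1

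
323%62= 13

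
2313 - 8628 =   -  6315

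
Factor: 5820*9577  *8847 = 493115324580 = 2^2 * 3^3 * 5^1 * 61^1*97^1*157^1*983^1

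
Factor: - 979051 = - 19^1 *227^2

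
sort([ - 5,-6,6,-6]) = [-6, - 6, - 5, 6 ]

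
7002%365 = 67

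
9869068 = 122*80894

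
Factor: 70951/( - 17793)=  - 3^ (  -  3)*659^( - 1)*70951^1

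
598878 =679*882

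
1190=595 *2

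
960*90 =86400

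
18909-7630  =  11279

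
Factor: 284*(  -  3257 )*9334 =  - 8633837992  =  - 2^3*13^1*71^1*359^1*3257^1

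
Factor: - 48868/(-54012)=3^( - 1 )*7^(-1)*19^1 = 19/21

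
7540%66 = 16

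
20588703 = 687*29969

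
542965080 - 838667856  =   - 295702776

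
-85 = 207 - 292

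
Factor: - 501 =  - 3^1 * 167^1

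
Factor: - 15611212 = - 2^2 * 3902803^1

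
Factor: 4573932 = 2^2*3^1 * 11^1*34651^1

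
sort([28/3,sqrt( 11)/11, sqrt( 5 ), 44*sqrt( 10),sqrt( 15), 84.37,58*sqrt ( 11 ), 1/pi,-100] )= [-100,sqrt(11) /11,1/pi,sqrt(5),sqrt(15 ), 28/3,84.37,44*sqrt( 10),58*sqrt( 11 )] 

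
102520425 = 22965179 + 79555246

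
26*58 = 1508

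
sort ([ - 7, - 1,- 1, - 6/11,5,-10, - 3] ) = [- 10 , - 7,-3 ,  -  1, - 1,  -  6/11,  5]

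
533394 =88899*6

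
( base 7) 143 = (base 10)80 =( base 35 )2A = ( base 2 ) 1010000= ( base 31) 2I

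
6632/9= 736 + 8/9=736.89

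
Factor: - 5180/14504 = -5/14 = -  2^ ( - 1 ) *5^1*7^( - 1 ) 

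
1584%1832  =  1584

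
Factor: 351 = 3^3*13^1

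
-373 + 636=263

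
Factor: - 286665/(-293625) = 3^( - 3 )*5^( - 2 )*659^1 = 659/675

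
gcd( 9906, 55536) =78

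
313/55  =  5  +  38/55=   5.69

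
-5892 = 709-6601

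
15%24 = 15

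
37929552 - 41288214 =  - 3358662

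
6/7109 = 6/7109 = 0.00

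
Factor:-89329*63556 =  - 2^2*15889^1*89329^1 = -5677393924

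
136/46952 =17/5869 = 0.00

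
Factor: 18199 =18199^1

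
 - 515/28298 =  - 515/28298 = - 0.02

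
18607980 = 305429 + 18302551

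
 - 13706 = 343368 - 357074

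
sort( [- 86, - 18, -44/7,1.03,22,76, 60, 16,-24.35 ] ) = [ -86,  -  24.35, -18, - 44/7,1.03, 16,  22, 60,76] 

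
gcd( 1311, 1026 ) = 57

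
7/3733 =7/3733= 0.00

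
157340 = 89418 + 67922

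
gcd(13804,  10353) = 3451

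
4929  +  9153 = 14082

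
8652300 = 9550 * 906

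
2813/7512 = 2813/7512 =0.37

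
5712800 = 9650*592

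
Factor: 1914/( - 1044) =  - 11/6 = -2^( - 1)*3^( - 1)*11^1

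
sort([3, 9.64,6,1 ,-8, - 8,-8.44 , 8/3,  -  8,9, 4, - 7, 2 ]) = [ - 8.44,- 8, - 8, - 8, - 7,1,2, 8/3,3,4,6, 9, 9.64] 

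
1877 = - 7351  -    -  9228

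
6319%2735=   849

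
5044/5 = 5044/5 = 1008.80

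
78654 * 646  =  50810484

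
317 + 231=548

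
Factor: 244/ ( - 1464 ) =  - 1/6=- 2^( - 1 )*3^( - 1) 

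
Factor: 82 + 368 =450  =  2^1 * 3^2*5^2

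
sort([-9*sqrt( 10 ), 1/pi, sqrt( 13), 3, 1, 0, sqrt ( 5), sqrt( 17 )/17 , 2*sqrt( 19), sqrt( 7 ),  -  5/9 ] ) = [ - 9 * sqrt (10),-5/9 , 0,sqrt( 17) /17,1/pi, 1,sqrt( 5),sqrt( 7), 3, sqrt(13),2*sqrt( 19)]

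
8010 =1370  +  6640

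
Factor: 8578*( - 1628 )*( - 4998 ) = 2^4 * 3^1*7^2 * 11^1*17^1 * 37^1*4289^1 = 69796990032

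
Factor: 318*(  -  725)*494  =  -113891700 =-2^2*3^1*5^2*13^1 * 19^1 * 29^1*53^1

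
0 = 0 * 383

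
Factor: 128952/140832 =597/652 = 2^ (- 2)*3^1*163^( - 1)*199^1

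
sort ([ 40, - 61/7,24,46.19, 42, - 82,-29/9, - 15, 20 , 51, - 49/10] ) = [ - 82, - 15, - 61/7,-49/10, - 29/9, 20, 24,40,42,46.19, 51]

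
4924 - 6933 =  - 2009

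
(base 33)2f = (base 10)81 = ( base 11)74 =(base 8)121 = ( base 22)3F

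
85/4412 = 85/4412= 0.02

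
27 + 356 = 383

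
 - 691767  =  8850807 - 9542574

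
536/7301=536/7301 = 0.07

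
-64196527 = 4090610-68287137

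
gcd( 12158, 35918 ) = 2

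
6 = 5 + 1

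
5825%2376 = 1073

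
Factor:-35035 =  -5^1*7^2*11^1*13^1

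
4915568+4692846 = 9608414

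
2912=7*416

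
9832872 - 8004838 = 1828034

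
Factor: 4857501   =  3^1*11^1*147197^1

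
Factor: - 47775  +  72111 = 2^4 * 3^2*13^2 = 24336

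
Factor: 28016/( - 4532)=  - 2^2*11^(-1 )*17^1=- 68/11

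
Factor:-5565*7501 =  - 41743065 = - 3^1*5^1 * 7^1 * 13^1*53^1 * 577^1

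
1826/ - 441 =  - 5 + 379/441 = - 4.14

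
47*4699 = 220853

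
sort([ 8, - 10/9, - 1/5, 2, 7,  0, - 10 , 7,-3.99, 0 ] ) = [-10,  -  3.99,  -  10/9,  -  1/5,0, 0, 2, 7, 7, 8]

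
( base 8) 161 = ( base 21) 58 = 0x71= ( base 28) 41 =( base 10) 113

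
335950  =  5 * 67190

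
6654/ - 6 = -1109+0/1=- 1109.00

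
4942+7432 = 12374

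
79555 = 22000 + 57555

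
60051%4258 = 439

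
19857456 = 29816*666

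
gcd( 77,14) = 7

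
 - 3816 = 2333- 6149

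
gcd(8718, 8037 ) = 3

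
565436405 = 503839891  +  61596514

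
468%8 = 4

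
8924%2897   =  233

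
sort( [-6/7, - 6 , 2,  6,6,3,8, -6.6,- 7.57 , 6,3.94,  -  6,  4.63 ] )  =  [-7.57, - 6.6,-6, - 6, - 6/7, 2 , 3,3.94,  4.63,6, 6,  6,8] 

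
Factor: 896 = 2^7*7^1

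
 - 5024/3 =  - 5024/3 = - 1674.67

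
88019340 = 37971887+50047453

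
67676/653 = 103 + 417/653 = 103.64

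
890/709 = 1 + 181/709 = 1.26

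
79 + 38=117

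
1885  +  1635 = 3520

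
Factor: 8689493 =8689493^1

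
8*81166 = 649328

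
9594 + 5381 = 14975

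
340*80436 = 27348240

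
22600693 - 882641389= - 860040696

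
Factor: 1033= 1033^1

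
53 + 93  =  146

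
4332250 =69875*62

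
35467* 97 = 3440299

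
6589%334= 243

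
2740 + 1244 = 3984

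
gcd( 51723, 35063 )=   7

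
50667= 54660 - 3993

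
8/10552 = 1/1319  =  0.00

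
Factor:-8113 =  - 7^1*19^1*61^1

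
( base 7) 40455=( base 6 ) 113320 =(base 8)23160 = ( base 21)116C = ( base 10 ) 9840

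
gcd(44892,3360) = 12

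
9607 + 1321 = 10928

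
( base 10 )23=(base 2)10111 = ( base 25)n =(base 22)11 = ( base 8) 27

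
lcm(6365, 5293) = 502835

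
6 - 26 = -20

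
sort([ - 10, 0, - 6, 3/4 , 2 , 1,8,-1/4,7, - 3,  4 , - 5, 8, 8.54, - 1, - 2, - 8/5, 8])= [ - 10, - 6, - 5, - 3 , - 2, -8/5, - 1, - 1/4, 0, 3/4, 1,2 , 4,7,8,8, 8, 8.54]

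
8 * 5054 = 40432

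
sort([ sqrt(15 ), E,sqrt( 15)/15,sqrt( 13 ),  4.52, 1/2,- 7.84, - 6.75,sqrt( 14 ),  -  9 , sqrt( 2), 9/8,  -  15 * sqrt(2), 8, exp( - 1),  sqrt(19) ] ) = [ - 15  *  sqrt(2 ), - 9,-7.84,  -  6.75, sqrt(15)/15,exp( - 1),1/2,9/8, sqrt(2),E, sqrt( 13) , sqrt( 14),  sqrt(15) , sqrt( 19),4.52,  8 ]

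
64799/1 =64799= 64799.00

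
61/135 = 61/135 = 0.45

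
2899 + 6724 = 9623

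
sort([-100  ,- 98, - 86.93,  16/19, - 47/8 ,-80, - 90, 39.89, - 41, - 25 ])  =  [ - 100, - 98, - 90, - 86.93, - 80,- 41,-25, - 47/8, 16/19, 39.89 ]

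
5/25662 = 5/25662  =  0.00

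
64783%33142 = 31641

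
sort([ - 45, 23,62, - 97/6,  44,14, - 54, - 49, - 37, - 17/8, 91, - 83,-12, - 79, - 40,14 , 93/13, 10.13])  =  [ - 83, -79, - 54, - 49, - 45, - 40, - 37, - 97/6, - 12, - 17/8,93/13, 10.13,14, 14, 23,44,62, 91] 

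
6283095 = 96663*65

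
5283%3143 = 2140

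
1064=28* 38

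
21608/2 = 10804 = 10804.00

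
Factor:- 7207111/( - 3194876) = 2^( - 2 )*37^( - 1 )*1163^1*6197^1*21587^( - 1 ) 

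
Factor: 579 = 3^1*  193^1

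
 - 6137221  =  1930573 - 8067794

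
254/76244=127/38122 = 0.00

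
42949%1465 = 464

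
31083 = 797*39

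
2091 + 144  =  2235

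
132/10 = 66/5 = 13.20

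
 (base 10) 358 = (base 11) 2A6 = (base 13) 217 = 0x166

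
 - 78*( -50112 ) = 3908736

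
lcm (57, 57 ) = 57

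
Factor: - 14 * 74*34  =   - 35224 = - 2^3 * 7^1*17^1*37^1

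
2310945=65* 35553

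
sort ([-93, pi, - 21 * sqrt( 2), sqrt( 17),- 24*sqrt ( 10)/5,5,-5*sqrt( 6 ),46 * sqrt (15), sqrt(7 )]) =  [ - 93, - 21*sqrt (2 ), - 24 * sqrt( 10 )/5, -5 * sqrt ( 6 ), sqrt (7),pi, sqrt( 17),5, 46*sqrt ( 15)]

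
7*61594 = 431158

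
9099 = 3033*3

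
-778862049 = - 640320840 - 138541209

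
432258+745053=1177311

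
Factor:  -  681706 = -2^1 * 281^1 * 1213^1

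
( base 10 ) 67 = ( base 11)61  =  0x43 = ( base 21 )34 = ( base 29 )29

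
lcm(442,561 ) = 14586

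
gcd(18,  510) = 6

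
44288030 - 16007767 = 28280263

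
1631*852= 1389612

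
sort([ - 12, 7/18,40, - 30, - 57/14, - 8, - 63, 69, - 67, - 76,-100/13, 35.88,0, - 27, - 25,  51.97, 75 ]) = [ - 76,-67, - 63 , - 30, - 27, - 25, - 12,- 8, - 100/13, - 57/14, 0,7/18, 35.88, 40, 51.97,  69, 75 ] 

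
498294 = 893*558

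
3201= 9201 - 6000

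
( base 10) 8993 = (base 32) 8p1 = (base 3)110100002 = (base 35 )7BX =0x2321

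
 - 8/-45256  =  1/5657 = 0.00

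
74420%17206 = 5596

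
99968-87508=12460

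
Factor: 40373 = 47^1*859^1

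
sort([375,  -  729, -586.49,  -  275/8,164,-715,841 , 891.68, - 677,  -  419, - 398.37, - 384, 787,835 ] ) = [ - 729, - 715, - 677,  -  586.49, -419, - 398.37,  -  384, - 275/8,164, 375, 787,835,841  ,  891.68] 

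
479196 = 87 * 5508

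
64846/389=64846/389 = 166.70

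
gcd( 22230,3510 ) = 1170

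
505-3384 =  - 2879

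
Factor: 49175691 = 3^1*227^1*72211^1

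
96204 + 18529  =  114733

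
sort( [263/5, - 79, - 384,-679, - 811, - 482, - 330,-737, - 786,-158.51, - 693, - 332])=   [ - 811, - 786, - 737, - 693,  -  679, - 482,-384 ,  -  332,-330, - 158.51, - 79 , 263/5]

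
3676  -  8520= -4844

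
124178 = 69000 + 55178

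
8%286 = 8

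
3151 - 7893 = - 4742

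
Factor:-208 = -2^4*13^1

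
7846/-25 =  - 7846/25 = - 313.84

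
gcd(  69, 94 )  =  1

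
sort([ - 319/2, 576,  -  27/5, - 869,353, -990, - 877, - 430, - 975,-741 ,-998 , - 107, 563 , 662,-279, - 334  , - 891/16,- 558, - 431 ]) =[ - 998, - 990,  -  975,- 877, - 869, - 741, - 558, - 431 ,-430 , - 334,- 279, - 319/2, - 107,-891/16, - 27/5,353,563,  576, 662 ] 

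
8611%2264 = 1819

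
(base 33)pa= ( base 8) 1503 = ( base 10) 835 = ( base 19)25I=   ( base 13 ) 4C3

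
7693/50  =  7693/50 = 153.86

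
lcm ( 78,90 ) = 1170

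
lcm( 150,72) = 1800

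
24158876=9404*2569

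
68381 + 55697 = 124078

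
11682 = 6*1947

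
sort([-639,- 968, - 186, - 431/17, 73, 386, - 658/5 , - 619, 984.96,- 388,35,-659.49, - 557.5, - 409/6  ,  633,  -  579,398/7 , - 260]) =[ - 968, - 659.49, - 639, - 619, - 579 , - 557.5, - 388,-260, - 186 ,-658/5, - 409/6,  -  431/17,35,398/7,73,  386, 633,984.96 ] 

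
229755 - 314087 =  - 84332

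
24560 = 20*1228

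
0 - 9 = - 9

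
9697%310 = 87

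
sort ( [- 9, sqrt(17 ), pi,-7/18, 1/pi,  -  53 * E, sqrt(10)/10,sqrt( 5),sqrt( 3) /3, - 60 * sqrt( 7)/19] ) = [-53 * E, - 9,  -  60*sqrt(7)/19, - 7/18, sqrt (10) /10, 1/pi,sqrt(3 )/3, sqrt (5 ), pi, sqrt(17) ] 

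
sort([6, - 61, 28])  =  [ - 61, 6, 28]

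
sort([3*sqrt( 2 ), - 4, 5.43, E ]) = [ - 4,E,3*sqrt(2 ), 5.43] 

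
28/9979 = 28/9979 = 0.00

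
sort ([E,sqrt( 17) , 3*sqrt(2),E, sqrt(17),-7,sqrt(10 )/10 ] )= [ - 7,sqrt(10)/10,E, E , sqrt(17 ),sqrt( 17 ),3*sqrt(2)]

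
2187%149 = 101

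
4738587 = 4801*987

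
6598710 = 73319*90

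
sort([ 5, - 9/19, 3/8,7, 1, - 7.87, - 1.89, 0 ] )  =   [ - 7.87  , -1.89, - 9/19,  0, 3/8, 1,  5, 7 ] 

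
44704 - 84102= -39398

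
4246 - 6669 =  - 2423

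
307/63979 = 307/63979 = 0.00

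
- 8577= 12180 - 20757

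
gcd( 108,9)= 9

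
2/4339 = 2/4339=0.00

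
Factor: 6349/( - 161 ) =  - 907/23 = - 23^( - 1 )*907^1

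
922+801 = 1723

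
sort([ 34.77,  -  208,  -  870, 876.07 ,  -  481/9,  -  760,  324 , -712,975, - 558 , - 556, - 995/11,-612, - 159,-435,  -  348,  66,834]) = [ - 870 ,-760,-712, - 612,  -  558,-556, - 435, - 348, - 208, - 159, - 995/11, - 481/9,34.77,66,324,834, 876.07,  975] 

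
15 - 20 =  - 5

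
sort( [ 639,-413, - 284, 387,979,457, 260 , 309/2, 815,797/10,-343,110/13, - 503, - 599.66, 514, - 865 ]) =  [ - 865 , - 599.66 , - 503,-413, - 343, - 284, 110/13,797/10 , 309/2, 260, 387, 457, 514, 639,815, 979 ] 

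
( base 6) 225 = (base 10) 89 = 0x59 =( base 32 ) 2p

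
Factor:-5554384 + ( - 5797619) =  - 3^1*13^1*291077^1 = - 11352003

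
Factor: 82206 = 2^1*3^2*4567^1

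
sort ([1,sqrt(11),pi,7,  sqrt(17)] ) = [ 1, pi, sqrt(11),sqrt(17) , 7 ] 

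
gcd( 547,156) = 1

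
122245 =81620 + 40625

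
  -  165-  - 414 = 249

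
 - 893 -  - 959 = 66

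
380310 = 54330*7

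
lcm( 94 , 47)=94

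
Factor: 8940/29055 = 4/13 = 2^2*13^ ( - 1) 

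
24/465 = 8/155 = 0.05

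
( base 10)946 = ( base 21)231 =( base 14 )4b8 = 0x3B2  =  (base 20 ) 276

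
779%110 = 9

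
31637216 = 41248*767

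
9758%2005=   1738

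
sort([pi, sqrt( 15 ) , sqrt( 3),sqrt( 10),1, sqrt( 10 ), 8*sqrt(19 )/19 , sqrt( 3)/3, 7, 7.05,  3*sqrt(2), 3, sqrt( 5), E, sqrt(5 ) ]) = [ sqrt( 3 )/3, 1, sqrt( 3) , 8 * sqrt(19)/19, sqrt(5 ),  sqrt(5),E , 3, pi,sqrt(10), sqrt( 10 ) , sqrt (15), 3*sqrt( 2 ), 7,  7.05]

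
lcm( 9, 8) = 72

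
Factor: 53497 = 61^1*877^1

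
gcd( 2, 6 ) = 2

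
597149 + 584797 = 1181946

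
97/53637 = 97/53637 = 0.00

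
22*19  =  418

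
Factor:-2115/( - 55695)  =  3^1 * 79^( - 1 ) =3/79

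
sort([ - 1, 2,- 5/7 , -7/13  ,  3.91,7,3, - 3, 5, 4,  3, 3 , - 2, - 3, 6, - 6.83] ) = [ - 6.83,  -  3, - 3,-2, - 1, - 5/7, - 7/13,2, 3, 3, 3, 3.91, 4,5,6, 7 ]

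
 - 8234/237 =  - 35 + 61/237 = - 34.74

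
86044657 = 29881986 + 56162671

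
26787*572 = 15322164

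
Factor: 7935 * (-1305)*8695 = -90038246625  =  - 3^3*5^3*23^2 *29^1*37^1*47^1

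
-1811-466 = - 2277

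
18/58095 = 2/6455=0.00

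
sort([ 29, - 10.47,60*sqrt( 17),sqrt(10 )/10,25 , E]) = [  -  10.47,sqrt( 10 )/10,E, 25,  29, 60*sqrt( 17 )]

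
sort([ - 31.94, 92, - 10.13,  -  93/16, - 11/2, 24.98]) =[ - 31.94, - 10.13 , - 93/16, - 11/2 , 24.98 , 92]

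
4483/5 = 4483/5=896.60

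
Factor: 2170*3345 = 2^1*3^1*5^2 * 7^1*  31^1*223^1 = 7258650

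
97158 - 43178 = 53980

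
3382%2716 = 666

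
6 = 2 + 4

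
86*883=75938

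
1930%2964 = 1930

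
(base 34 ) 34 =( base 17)64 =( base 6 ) 254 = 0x6A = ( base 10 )106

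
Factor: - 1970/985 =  - 2^1 = - 2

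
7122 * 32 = 227904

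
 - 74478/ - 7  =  74478/7 = 10639.71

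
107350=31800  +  75550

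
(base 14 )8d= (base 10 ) 125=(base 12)a5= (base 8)175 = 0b1111101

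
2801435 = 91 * 30785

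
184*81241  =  14948344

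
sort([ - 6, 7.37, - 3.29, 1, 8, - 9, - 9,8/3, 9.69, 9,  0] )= [ - 9,-9, - 6,-3.29, 0, 1,8/3 , 7.37,8 , 9, 9.69 ]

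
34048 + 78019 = 112067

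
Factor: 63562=2^1*61^1*521^1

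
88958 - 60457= 28501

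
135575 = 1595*85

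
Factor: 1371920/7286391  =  2^4 *3^( - 2)*5^1*7^( - 1) *11^1*1559^1*115657^( - 1)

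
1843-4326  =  -2483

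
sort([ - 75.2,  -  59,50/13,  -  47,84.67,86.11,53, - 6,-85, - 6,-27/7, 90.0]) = [-85, - 75.2,-59, - 47, - 6, - 6, - 27/7,50/13,53,84.67,  86.11,  90.0 ] 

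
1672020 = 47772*35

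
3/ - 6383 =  - 3/6383= - 0.00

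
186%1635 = 186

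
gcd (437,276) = 23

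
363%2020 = 363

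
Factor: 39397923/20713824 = 4377547/2301536 = 2^(-5 )*71^( - 1 )*1013^( - 1)*4377547^1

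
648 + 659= 1307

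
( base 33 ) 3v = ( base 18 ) 74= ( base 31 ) 46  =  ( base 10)130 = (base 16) 82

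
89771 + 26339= 116110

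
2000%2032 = 2000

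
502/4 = 125  +  1/2 = 125.50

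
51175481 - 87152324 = -35976843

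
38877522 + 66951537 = 105829059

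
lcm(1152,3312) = 26496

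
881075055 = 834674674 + 46400381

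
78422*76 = 5960072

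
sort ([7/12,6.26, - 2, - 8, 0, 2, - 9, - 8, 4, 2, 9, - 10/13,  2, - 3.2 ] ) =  [ - 9, - 8, - 8,-3.2, - 2,-10/13, 0, 7/12,2, 2,2 , 4 , 6.26 , 9 ] 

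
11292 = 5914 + 5378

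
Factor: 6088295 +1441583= 2^1 * 17^1*23^1*9629^1 = 7529878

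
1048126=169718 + 878408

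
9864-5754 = 4110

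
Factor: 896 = 2^7*7^1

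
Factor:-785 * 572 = -2^2*5^1*11^1*13^1*157^1 = - 449020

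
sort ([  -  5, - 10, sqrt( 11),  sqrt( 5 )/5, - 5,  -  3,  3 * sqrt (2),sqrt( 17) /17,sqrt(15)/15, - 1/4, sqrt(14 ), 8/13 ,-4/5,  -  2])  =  [ - 10, - 5, - 5, - 3, - 2, - 4/5, -1/4,  sqrt ( 17)/17,sqrt( 15) /15,sqrt(5 ) /5 , 8/13,sqrt (11 ),sqrt(14) , 3*sqrt(2 )]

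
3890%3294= 596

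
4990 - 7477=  - 2487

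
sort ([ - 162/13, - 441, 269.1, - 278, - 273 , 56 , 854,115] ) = [ - 441, - 278, - 273, - 162/13, 56, 115, 269.1,854] 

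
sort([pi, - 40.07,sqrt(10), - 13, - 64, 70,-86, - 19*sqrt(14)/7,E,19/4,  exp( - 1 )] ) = [ - 86, - 64, - 40.07, - 13,  -  19*sqrt(14) /7,exp( - 1),E,pi,sqrt(10),19/4, 70]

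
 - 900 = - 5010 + 4110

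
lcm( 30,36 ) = 180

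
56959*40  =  2278360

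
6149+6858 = 13007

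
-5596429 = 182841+-5779270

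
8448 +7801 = 16249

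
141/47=3 = 3.00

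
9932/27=9932/27 = 367.85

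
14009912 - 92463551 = -78453639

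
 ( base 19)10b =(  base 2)101110100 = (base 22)GK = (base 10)372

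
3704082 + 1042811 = 4746893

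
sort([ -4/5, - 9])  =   [  -  9, - 4/5]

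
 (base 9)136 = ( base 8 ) 162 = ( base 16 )72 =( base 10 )114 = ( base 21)59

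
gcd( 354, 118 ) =118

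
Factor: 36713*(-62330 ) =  - 2^1*5^1 *23^1 * 271^1*36713^1 = - 2288321290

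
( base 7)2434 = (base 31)T8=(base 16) 38B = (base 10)907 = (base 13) 54A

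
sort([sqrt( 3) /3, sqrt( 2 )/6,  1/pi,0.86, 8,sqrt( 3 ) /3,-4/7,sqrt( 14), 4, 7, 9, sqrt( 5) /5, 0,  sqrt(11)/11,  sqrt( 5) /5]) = [ - 4/7 , 0,sqrt( 2) /6, sqrt( 11) /11,1/pi,sqrt(5) /5, sqrt ( 5) /5 , sqrt( 3)/3,sqrt( 3 ) /3,0.86,sqrt( 14), 4,  7,8, 9 ]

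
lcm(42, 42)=42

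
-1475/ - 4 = 368 + 3/4=368.75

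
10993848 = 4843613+6150235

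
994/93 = 994/93 = 10.69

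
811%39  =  31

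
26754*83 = 2220582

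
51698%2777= 1712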